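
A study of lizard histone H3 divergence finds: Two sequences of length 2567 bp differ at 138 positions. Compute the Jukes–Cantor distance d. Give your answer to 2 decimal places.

0.06

p = 138/2567 ≈ 0.053759.
d = −(3/4) ln(1 − 4p/3) = −0.75 ln(1 − 0.071679) = −0.75 ln(0.928321)
  = −0.75 × (-0.074378) = 0.055784 substitutions/site.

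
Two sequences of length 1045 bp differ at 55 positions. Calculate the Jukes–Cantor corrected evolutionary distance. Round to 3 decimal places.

0.055

p = 55/1045 ≈ 0.052632.
d = −(3/4) ln(1 − 4p/3) = −0.75 ln(1 − 0.070176) = −0.75 ln(0.929824)
  = −0.75 × (-0.072760) = 0.054570 substitutions/site.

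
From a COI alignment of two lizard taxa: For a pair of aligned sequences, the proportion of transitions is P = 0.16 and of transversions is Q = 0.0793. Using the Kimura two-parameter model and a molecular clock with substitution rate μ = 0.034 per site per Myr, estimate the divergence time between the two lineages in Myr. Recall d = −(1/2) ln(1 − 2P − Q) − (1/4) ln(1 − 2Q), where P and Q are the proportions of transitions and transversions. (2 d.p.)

Under the Kimura two-parameter model, d = −½ ln(1 − 2P − Q) − ¼ ln(1 − 2Q).
1 − 2P − Q = 0.6007, giving −½ ln(0.6007) = 0.254830.
1 − 2Q = 0.8414, giving −¼ ln(0.8414) = 0.043172.
d = 0.254830 + 0.043172 = 0.298002.
Under a molecular clock d = 2μt, so t = d/(2μ) = 0.298002 / (2 × 0.034) = 4.38 Myr.

4.38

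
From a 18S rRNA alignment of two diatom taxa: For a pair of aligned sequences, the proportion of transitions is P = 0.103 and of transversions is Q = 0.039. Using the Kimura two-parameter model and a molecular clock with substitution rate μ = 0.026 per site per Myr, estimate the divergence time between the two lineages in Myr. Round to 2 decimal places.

Under the Kimura two-parameter model, d = −½ ln(1 − 2P − Q) − ¼ ln(1 − 2Q).
1 − 2P − Q = 0.755, giving −½ ln(0.755) = 0.140519.
1 − 2Q = 0.922, giving −¼ ln(0.922) = 0.020303.
d = 0.140519 + 0.020303 = 0.160822.
Under a molecular clock d = 2μt, so t = d/(2μ) = 0.160822 / (2 × 0.026) = 3.09 Myr.

3.09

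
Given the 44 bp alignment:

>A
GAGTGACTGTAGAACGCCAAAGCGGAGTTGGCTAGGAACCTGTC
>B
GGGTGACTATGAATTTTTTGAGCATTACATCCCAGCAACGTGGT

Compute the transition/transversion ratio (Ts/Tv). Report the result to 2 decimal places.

1.18

Transitions are A↔G and C↔T; transversions are all other mismatches.
Transitions: 13. Transversions: 11.
R = 13/11 = 1.181818… ≈ 1.18 (to 2 d.p.).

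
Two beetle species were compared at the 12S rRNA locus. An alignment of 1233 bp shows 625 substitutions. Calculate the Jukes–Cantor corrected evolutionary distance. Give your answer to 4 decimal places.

p = 625/1233 ≈ 0.506894.
d = −(3/4) ln(1 − 4p/3) = −0.75 ln(1 − 0.675859) = −0.75 ln(0.324141)
  = −0.75 × (-1.126577) = 0.844933 substitutions/site.

0.8449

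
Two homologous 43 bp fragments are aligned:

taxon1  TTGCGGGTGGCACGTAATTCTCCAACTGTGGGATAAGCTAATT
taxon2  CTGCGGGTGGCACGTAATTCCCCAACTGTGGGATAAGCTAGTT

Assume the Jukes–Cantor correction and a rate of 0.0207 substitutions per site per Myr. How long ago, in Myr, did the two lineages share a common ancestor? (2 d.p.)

1.77

The sequences differ at 3 of 43 sites (1, 21, 41), so p = 3/43 ≈ 0.069767.
d = −(3/4) ln(1 − 4p/3) = −0.75 ln(1 − 0.093023) = −0.75 ln(0.906977)
  = −0.75 × (-0.097638) = 0.073229 substitutions/site.
Under a molecular clock d = 2μt, so t = d/(2μ) = 0.073229 / (2 × 0.0207) = 1.77 Myr.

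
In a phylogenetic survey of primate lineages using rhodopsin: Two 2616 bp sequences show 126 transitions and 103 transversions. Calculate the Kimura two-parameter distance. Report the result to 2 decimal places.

P = 126/2616 ≈ 0.048165 and Q = 103/2616 ≈ 0.039373.
Under the Kimura two-parameter model, d = −½ ln(1 − 2P − Q) − ¼ ln(1 − 2Q).
1 − 2P − Q = 0.864297, giving −½ ln(0.864297) = 0.072919.
1 − 2Q = 0.921254, giving −¼ ln(0.921254) = 0.020505.
d = 0.072919 + 0.020505 = 0.093424.

0.09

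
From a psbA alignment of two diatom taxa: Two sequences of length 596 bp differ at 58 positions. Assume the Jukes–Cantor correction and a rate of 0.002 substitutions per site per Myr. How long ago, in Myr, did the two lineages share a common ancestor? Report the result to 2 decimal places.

p = 58/596 ≈ 0.097315.
d = −(3/4) ln(1 − 4p/3) = −0.75 ln(1 − 0.129753) = −0.75 ln(0.870247)
  = −0.75 × (-0.138978) = 0.104234 substitutions/site.
Under a molecular clock d = 2μt, so t = d/(2μ) = 0.104234 / (2 × 0.002) = 26.06 Myr.

26.06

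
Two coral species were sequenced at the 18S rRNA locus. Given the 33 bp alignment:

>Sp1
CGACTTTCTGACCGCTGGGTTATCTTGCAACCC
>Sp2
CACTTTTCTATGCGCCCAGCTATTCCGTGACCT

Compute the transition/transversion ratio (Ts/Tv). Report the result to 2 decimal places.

3.00

Transitions are A↔G and C↔T; transversions are all other mismatches.
Transitions: 12. Transversions: 4.
R = 12/4 = 3.00.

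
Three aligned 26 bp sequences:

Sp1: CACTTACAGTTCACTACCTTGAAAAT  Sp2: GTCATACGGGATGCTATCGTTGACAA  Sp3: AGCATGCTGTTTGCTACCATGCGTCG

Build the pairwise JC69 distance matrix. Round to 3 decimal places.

Sp1–Sp2: 14/26 sites differ → p ≈ 0.538462, d = −0.75 ln(1 − 0.717949) = 0.949251 ≈ 0.949.
Sp1–Sp3: 13/26 sites differ → p = 0.5, d = −0.75 ln(1 − 0.666667) = 0.823960 ≈ 0.824.
Sp2–Sp3: 14/26 sites differ → p ≈ 0.538462, d = −0.75 ln(1 − 0.717949) = 0.949251 ≈ 0.949.

d(Sp1,Sp2) = 0.949, d(Sp1,Sp3) = 0.824, d(Sp2,Sp3) = 0.949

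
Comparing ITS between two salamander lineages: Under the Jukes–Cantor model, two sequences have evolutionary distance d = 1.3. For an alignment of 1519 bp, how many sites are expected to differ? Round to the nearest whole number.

938

Invert JC69: p = (3/4)(1 − e^(−4d/3)) = 0.75 × (1 − e^(-1.733333)) = 0.75 × (1 − 0.176695) = 0.617479.
Expected differing sites = pL ≈ 0.617479 × 1519 = 937.950601 ≈ 938.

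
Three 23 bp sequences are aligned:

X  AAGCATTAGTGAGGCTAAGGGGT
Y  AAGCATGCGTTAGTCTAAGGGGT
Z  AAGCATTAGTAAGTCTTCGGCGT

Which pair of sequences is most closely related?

X and Y

X–Y: 4/23 differ, p = 0.174, d = 0.198.
X–Z: 5/23 differ, p = 0.217, d = 0.257.
Y–Z: 6/23 differ, p = 0.261, d = 0.321.
The smallest distance is between X and Y.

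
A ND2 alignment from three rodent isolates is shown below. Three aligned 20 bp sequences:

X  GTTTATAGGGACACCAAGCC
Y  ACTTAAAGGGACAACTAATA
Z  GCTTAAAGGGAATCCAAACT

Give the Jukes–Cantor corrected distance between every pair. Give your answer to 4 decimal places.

d(X,Y) = 0.5716, d(X,Z) = 0.3831, d(Y,Z) = 0.4715

X–Y: 8/20 sites differ → p = 0.4, d = −0.75 ln(1 − 0.533333) = 0.571605 ≈ 0.5716.
X–Z: 6/20 sites differ → p = 0.3, d = −0.75 ln(1 − 0.4) = 0.383119 ≈ 0.3831.
Y–Z: 7/20 sites differ → p = 0.35, d = −0.75 ln(1 − 0.466667) = 0.471457 ≈ 0.4715.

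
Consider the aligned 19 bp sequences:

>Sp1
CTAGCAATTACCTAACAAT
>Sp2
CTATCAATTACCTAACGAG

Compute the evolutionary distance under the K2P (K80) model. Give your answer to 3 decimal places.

0.177

Of 19 sites, 1 differences are transitions and 2 are transversions, so P = 1/19 ≈ 0.052632 and Q = 2/19 ≈ 0.105263.
Under the Kimura two-parameter model, d = −½ ln(1 − 2P − Q) − ¼ ln(1 − 2Q).
1 − 2P − Q = 0.789473, giving −½ ln(0.789473) = 0.118195.
1 − 2Q = 0.789474, giving −¼ ln(0.789474) = 0.059097.
d = 0.118195 + 0.059097 = 0.177292.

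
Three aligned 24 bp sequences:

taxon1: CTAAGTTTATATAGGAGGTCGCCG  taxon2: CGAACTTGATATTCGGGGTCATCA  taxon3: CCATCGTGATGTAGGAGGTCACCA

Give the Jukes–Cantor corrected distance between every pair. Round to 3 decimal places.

taxon1–taxon2: 9/24 sites differ → p = 0.375, d = −0.75 ln(1 − 0.5) = 0.519860 ≈ 0.520.
taxon1–taxon3: 8/24 sites differ → p ≈ 0.333333, d = −0.75 ln(1 − 0.444444) = 0.440839 ≈ 0.441.
taxon2–taxon3: 8/24 sites differ → p ≈ 0.333333, d = −0.75 ln(1 − 0.444444) = 0.440839 ≈ 0.441.

d(taxon1,taxon2) = 0.520, d(taxon1,taxon3) = 0.441, d(taxon2,taxon3) = 0.441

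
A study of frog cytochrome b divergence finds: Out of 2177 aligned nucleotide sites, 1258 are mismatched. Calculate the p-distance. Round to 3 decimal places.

p = 1258/2177 = 0.577859… ≈ 0.578 (to 3 d.p.).

0.578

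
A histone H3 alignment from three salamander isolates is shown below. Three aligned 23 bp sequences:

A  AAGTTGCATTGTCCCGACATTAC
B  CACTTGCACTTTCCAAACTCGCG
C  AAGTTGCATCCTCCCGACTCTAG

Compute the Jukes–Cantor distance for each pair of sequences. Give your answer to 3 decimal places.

A–B: 11/23 sites differ → p ≈ 0.478261, d = −0.75 ln(1 − 0.637681) = 0.761423 ≈ 0.761.
A–C: 5/23 sites differ → p ≈ 0.217391, d = −0.75 ln(1 − 0.289855) = 0.256715 ≈ 0.257.
B–C: 9/23 sites differ → p ≈ 0.391304, d = −0.75 ln(1 − 0.521739) = 0.553199 ≈ 0.553.

d(A,B) = 0.761, d(A,C) = 0.257, d(B,C) = 0.553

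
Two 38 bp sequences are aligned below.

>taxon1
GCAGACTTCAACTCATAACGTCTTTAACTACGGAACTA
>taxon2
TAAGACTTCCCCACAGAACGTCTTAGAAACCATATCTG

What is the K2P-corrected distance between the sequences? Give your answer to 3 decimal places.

0.571

Of 38 sites, 3 differences are transitions and 12 are transversions, so P = 3/38 ≈ 0.078947 and Q = 12/38 ≈ 0.315789.
Under the Kimura two-parameter model, d = −½ ln(1 − 2P − Q) − ¼ ln(1 − 2Q).
1 − 2P − Q = 0.526317, giving −½ ln(0.526317) = 0.320926.
1 − 2Q = 0.368422, giving −¼ ln(0.368422) = 0.249632.
d = 0.320926 + 0.249632 = 0.570558.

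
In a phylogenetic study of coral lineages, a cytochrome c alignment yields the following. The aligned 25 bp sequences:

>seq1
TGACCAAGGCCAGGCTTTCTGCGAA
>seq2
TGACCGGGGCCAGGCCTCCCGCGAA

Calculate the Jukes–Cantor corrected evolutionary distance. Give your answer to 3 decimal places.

0.233

The sequences differ at 5 of 25 sites (6, 7, 16, 18, 20), so p = 5/25 = 0.2.
d = −(3/4) ln(1 − 4p/3) = −0.75 ln(1 − 0.266667) = −0.75 ln(0.733333)
  = −0.75 × (-0.310155) = 0.232616 substitutions/site.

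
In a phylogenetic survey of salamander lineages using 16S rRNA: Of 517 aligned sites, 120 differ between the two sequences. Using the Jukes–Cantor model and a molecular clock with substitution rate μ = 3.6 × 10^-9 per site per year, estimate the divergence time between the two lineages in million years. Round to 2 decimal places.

38.57

p = 120/517 ≈ 0.232108.
d = −(3/4) ln(1 − 4p/3) = −0.75 ln(1 − 0.309477) = −0.75 ln(0.690523)
  = −0.75 × (-0.370306) = 0.277730 substitutions/site.
Under a molecular clock d = 2μt, so t = d/(2μ) = 0.277730 / (2 × 3.6 × 10^-9) = 38.57 million years.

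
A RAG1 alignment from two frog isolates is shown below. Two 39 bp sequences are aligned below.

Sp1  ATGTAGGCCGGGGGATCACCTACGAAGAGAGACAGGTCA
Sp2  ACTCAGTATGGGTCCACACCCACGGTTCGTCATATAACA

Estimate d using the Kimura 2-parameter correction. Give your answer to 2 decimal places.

0.95

Of 39 sites, 7 differences are transitions and 14 are transversions, so P = 7/39 ≈ 0.179487 and Q = 14/39 ≈ 0.358974.
Under the Kimura two-parameter model, d = −½ ln(1 − 2P − Q) − ¼ ln(1 − 2Q).
1 − 2P − Q = 0.282052, giving −½ ln(0.282052) = 0.632832.
1 − 2Q = 0.282052, giving −¼ ln(0.282052) = 0.316416.
d = 0.632832 + 0.316416 = 0.949248.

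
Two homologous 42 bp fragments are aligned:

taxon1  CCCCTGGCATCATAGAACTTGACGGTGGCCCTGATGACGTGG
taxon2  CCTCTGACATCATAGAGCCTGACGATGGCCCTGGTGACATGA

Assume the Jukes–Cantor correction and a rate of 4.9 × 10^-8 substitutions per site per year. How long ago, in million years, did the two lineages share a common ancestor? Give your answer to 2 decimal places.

The sequences differ at 8 of 42 sites (3, 7, 17, 19, 25, 34, 39, 42), so p = 8/42 ≈ 0.190476.
d = −(3/4) ln(1 − 4p/3) = −0.75 ln(1 − 0.253968) = −0.75 ln(0.746032)
  = −0.75 × (-0.292987) = 0.219740 substitutions/site.
Under a molecular clock d = 2μt, so t = d/(2μ) = 0.219740 / (2 × 4.9 × 10^-8) = 2.24 million years.

2.24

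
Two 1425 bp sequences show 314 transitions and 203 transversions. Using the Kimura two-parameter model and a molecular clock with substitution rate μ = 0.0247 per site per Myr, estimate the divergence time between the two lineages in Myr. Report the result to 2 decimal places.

10.55

P = 314/1425 ≈ 0.220351 and Q = 203/1425 ≈ 0.142456.
Under the Kimura two-parameter model, d = −½ ln(1 − 2P − Q) − ¼ ln(1 − 2Q).
1 − 2P − Q = 0.416842, giving −½ ln(0.416842) = 0.437524.
1 − 2Q = 0.715088, giving −¼ ln(0.715088) = 0.083837.
d = 0.437524 + 0.083837 = 0.521361.
Under a molecular clock d = 2μt, so t = d/(2μ) = 0.521361 / (2 × 0.0247) = 10.55 Myr.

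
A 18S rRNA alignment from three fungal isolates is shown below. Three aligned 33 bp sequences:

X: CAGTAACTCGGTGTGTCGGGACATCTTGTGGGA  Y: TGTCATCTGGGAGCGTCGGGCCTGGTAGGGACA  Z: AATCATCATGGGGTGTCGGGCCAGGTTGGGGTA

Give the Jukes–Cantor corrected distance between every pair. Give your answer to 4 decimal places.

X–Y: 16/33 sites differ → p ≈ 0.484848, d = −0.75 ln(1 − 0.646464) = 0.779827 ≈ 0.7798.
X–Z: 12/33 sites differ → p ≈ 0.363636, d = −0.75 ln(1 − 0.484848) = 0.497470 ≈ 0.4975.
Y–Z: 10/33 sites differ → p ≈ 0.30303, d = −0.75 ln(1 − 0.40404) = 0.388186 ≈ 0.3882.

d(X,Y) = 0.7798, d(X,Z) = 0.4975, d(Y,Z) = 0.3882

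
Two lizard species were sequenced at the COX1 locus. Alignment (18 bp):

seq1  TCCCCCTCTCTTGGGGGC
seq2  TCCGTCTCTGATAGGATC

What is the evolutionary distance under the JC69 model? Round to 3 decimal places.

The sequences differ at 7 of 18 sites (4, 5, 10, 11, 13, 16, 17), so p = 7/18 ≈ 0.388889.
d = −(3/4) ln(1 − 4p/3) = −0.75 ln(1 − 0.518519) = −0.75 ln(0.481481)
  = −0.75 × (-0.730889) = 0.548167 substitutions/site.

0.548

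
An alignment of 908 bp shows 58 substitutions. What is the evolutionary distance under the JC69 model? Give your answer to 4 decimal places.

0.0668

p = 58/908 ≈ 0.063877.
d = −(3/4) ln(1 − 4p/3) = −0.75 ln(1 − 0.085169) = −0.75 ln(0.914831)
  = −0.75 × (-0.089016) = 0.066762 substitutions/site.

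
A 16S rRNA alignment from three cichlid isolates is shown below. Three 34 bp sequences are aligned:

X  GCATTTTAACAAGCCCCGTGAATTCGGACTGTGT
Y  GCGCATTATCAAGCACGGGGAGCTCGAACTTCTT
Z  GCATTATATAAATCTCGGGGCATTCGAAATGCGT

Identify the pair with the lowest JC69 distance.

X and Z

X–Y: 13/34 differ, p = 0.382, d = 0.535.
X–Z: 11/34 differ, p = 0.324, d = 0.423.
Y–Z: 13/34 differ, p = 0.382, d = 0.535.
The smallest distance is between X and Z.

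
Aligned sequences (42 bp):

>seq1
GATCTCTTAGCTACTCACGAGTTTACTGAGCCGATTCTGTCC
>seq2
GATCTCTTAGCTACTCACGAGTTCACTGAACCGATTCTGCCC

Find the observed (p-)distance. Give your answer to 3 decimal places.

0.071

The sequences differ at 3 of 42 positions (sites 24, 30, 40).
p = 3/42 = 0.071428… ≈ 0.071 (to 3 d.p.).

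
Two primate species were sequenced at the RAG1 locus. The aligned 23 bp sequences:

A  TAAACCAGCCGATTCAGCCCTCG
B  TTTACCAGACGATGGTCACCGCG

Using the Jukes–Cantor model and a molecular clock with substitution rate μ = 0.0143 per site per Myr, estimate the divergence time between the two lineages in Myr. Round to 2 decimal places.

19.34

The sequences differ at 9 of 23 sites (2, 3, 9, 14, 15, 16, 17, 18, 21), so p = 9/23 ≈ 0.391304.
d = −(3/4) ln(1 − 4p/3) = −0.75 ln(1 − 0.521739) = −0.75 ln(0.478261)
  = −0.75 × (-0.737599) = 0.553199 substitutions/site.
Under a molecular clock d = 2μt, so t = d/(2μ) = 0.553199 / (2 × 0.0143) = 19.34 Myr.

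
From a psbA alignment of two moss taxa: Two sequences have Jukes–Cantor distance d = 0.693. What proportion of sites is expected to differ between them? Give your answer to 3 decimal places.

0.452

p = (3/4)(1 − e^(−4d/3)) = 0.75 × (1 − e^(-0.924)) = 0.75 × (1 − 0.396928) = 0.452304.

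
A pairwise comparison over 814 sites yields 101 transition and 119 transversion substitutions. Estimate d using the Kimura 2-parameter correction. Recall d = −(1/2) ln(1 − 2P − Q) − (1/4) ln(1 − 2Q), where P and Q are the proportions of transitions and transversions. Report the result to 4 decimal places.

P = 101/814 ≈ 0.124079 and Q = 119/814 ≈ 0.146192.
Under the Kimura two-parameter model, d = −½ ln(1 − 2P − Q) − ¼ ln(1 − 2Q).
1 − 2P − Q = 0.60565, giving −½ ln(0.60565) = 0.250727.
1 − 2Q = 0.707616, giving −¼ ln(0.707616) = 0.086463.
d = 0.250727 + 0.086463 = 0.337190.

0.3372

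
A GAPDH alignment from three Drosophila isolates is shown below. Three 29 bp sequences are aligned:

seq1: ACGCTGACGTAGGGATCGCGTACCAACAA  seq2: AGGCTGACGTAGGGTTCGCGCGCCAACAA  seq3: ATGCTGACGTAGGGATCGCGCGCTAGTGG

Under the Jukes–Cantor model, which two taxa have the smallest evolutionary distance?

seq1–seq2: 4/29 differ, p = 0.138, d = 0.152.
seq1–seq3: 8/29 differ, p = 0.276, d = 0.344.
seq2–seq3: 7/29 differ, p = 0.241, d = 0.291.
The smallest distance is between seq1 and seq2.

seq1 and seq2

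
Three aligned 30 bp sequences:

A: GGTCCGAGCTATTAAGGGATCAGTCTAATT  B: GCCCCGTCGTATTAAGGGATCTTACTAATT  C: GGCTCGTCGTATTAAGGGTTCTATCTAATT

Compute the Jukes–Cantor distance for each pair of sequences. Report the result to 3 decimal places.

A–B: 8/30 sites differ → p ≈ 0.266667, d = −0.75 ln(1 − 0.355556) = 0.329526 ≈ 0.330.
A–C: 8/30 sites differ → p ≈ 0.266667, d = −0.75 ln(1 − 0.355556) = 0.329526 ≈ 0.330.
B–C: 5/30 sites differ → p ≈ 0.166667, d = −0.75 ln(1 − 0.222223) = 0.188487 ≈ 0.188.

d(A,B) = 0.330, d(A,C) = 0.330, d(B,C) = 0.188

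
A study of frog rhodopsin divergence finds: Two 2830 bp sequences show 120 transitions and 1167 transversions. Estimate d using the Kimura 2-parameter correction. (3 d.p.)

0.779

P = 120/2830 ≈ 0.042403 and Q = 1167/2830 ≈ 0.412367.
Under the Kimura two-parameter model, d = −½ ln(1 − 2P − Q) − ¼ ln(1 − 2Q).
1 − 2P − Q = 0.502827, giving −½ ln(0.502827) = 0.343755.
1 − 2Q = 0.175266, giving −¼ ln(0.175266) = 0.435363.
d = 0.343755 + 0.435363 = 0.779118.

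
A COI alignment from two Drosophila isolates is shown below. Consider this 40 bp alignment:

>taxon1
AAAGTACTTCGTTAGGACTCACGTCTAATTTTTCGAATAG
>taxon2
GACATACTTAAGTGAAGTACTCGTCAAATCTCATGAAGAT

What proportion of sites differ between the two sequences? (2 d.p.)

0.50

The sequences differ at 20 of 40 positions.
p = 20/40 = 0.50.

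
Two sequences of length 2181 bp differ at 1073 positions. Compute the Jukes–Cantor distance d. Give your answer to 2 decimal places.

p = 1073/2181 ≈ 0.491976.
d = −(3/4) ln(1 − 4p/3) = −0.75 ln(1 − 0.655968) = −0.75 ln(0.344032)
  = −0.75 × (-1.067021) = 0.800266 substitutions/site.

0.80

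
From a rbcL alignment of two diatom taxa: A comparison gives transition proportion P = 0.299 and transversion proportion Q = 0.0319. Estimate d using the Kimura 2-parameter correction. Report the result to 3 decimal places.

0.513

Under the Kimura two-parameter model, d = −½ ln(1 − 2P − Q) − ¼ ln(1 − 2Q).
1 − 2P − Q = 0.3701, giving −½ ln(0.3701) = 0.496991.
1 − 2Q = 0.9362, giving −¼ ln(0.9362) = 0.016482.
d = 0.496991 + 0.016482 = 0.513473.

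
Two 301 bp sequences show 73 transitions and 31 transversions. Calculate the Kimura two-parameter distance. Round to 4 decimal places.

0.5011

P = 73/301 ≈ 0.242525 and Q = 31/301 ≈ 0.10299.
Under the Kimura two-parameter model, d = −½ ln(1 − 2P − Q) − ¼ ln(1 − 2Q).
1 − 2P − Q = 0.41196, giving −½ ln(0.41196) = 0.443415.
1 − 2Q = 0.79402, giving −¼ ln(0.79402) = 0.057662.
d = 0.443415 + 0.057662 = 0.501077.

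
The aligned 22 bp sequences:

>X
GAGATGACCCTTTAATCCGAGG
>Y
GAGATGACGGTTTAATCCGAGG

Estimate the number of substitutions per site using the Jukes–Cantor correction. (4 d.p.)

0.0969

The sequences differ at 2 of 22 sites (9, 10), so p = 2/22 ≈ 0.090909.
d = −(3/4) ln(1 − 4p/3) = −0.75 ln(1 − 0.121212) = −0.75 ln(0.878788)
  = −0.75 × (-0.129212) = 0.096909 substitutions/site.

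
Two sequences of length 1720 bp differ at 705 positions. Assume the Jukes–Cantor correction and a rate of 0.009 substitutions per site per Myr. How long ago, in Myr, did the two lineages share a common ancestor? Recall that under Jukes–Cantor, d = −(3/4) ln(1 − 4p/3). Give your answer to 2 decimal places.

p = 705/1720 ≈ 0.409884.
d = −(3/4) ln(1 − 4p/3) = −0.75 ln(1 − 0.546512) = −0.75 ln(0.453488)
  = −0.75 × (-0.790786) = 0.593090 substitutions/site.
Under a molecular clock d = 2μt, so t = d/(2μ) = 0.593090 / (2 × 0.009) = 32.95 Myr.

32.95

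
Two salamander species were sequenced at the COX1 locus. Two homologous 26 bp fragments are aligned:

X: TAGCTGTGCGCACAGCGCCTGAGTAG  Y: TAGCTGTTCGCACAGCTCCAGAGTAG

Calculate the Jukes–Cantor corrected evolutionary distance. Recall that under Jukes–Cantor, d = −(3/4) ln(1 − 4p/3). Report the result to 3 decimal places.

The sequences differ at 3 of 26 sites (8, 17, 20), so p = 3/26 ≈ 0.115385.
d = −(3/4) ln(1 − 4p/3) = −0.75 ln(1 − 0.153847) = −0.75 ln(0.846153)
  = −0.75 × (-0.167055) = 0.125291 substitutions/site.

0.125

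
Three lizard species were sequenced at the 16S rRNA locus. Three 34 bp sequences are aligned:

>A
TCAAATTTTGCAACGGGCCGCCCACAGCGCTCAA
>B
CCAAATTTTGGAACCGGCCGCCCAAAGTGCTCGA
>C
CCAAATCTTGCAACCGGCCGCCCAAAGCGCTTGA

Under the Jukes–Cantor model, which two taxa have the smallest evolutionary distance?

B and C

A–B: 6/34 differ, p = 0.176, d = 0.201.
A–C: 6/34 differ, p = 0.176, d = 0.201.
B–C: 4/34 differ, p = 0.118, d = 0.128.
The smallest distance is between B and C.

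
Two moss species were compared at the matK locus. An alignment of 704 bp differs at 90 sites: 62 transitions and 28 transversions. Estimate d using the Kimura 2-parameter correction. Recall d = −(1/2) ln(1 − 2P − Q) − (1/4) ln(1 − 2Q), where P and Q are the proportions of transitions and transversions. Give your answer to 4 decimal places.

0.1423

P = 62/704 ≈ 0.088068 and Q = 28/704 ≈ 0.039773.
Under the Kimura two-parameter model, d = −½ ln(1 − 2P − Q) − ¼ ln(1 − 2Q).
1 − 2P − Q = 0.784091, giving −½ ln(0.784091) = 0.121615.
1 − 2Q = 0.920454, giving −¼ ln(0.920454) = 0.020722.
d = 0.121615 + 0.020722 = 0.142337.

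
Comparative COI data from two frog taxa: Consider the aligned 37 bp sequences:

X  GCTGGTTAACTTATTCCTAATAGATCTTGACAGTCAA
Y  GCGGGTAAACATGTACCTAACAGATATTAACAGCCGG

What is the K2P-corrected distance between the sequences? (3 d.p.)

Of 37 sites, 6 differences are transitions and 5 are transversions, so P = 6/37 ≈ 0.162162 and Q = 5/37 ≈ 0.135135.
Under the Kimura two-parameter model, d = −½ ln(1 − 2P − Q) − ¼ ln(1 − 2Q).
1 − 2P − Q = 0.540541, giving −½ ln(0.540541) = 0.307592.
1 − 2Q = 0.72973, giving −¼ ln(0.72973) = 0.078770.
d = 0.307592 + 0.078770 = 0.386362.

0.386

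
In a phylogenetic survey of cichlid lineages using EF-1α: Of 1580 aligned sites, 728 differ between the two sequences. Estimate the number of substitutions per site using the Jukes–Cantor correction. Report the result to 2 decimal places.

0.71

p = 728/1580 ≈ 0.460759.
d = −(3/4) ln(1 − 4p/3) = −0.75 ln(1 − 0.614345) = −0.75 ln(0.385655)
  = −0.75 × (-0.952812) = 0.714609 substitutions/site.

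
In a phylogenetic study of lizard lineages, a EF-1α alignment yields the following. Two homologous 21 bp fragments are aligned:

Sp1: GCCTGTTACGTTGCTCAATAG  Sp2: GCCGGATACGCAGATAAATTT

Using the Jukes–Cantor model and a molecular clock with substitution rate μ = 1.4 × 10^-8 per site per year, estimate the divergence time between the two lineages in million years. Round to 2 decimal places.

The sequences differ at 8 of 21 sites (4, 6, 11, 12, 14, 16, 20, 21), so p = 8/21 ≈ 0.380952.
d = −(3/4) ln(1 − 4p/3) = −0.75 ln(1 − 0.507936) = −0.75 ln(0.492064)
  = −0.75 × (-0.709146) = 0.531860 substitutions/site.
Under a molecular clock d = 2μt, so t = d/(2μ) = 0.531860 / (2 × 1.4 × 10^-8) = 19.00 million years.

19.00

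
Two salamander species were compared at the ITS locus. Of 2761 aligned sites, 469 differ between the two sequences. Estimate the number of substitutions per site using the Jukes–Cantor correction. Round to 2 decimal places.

p = 469/2761 ≈ 0.169866.
d = −(3/4) ln(1 − 4p/3) = −0.75 ln(1 − 0.226488) = −0.75 ln(0.773512)
  = −0.75 × (-0.256814) = 0.192611 substitutions/site.

0.19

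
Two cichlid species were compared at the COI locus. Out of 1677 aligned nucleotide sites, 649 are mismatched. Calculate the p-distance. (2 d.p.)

p = 649/1677 = 0.387000… ≈ 0.39 (to 2 d.p.).

0.39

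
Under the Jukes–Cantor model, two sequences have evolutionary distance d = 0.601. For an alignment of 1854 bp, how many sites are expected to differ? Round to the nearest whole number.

767

Invert JC69: p = (3/4)(1 − e^(−4d/3)) = 0.75 × (1 − e^(-0.801333)) = 0.75 × (1 − 0.448730) = 0.413453.
Expected differing sites = pL ≈ 0.413453 × 1854 = 766.541862 ≈ 767.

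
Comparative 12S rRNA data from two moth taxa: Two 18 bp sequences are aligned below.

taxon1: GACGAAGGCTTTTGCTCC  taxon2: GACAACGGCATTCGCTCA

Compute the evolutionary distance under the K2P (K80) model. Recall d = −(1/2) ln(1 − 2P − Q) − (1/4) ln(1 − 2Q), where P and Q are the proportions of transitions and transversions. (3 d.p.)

0.348

Of 18 sites, 2 differences are transitions and 3 are transversions, so P = 2/18 ≈ 0.111111 and Q = 3/18 ≈ 0.166667.
Under the Kimura two-parameter model, d = −½ ln(1 − 2P − Q) − ¼ ln(1 − 2Q).
1 − 2P − Q = 0.611111, giving −½ ln(0.611111) = 0.246238.
1 − 2Q = 0.666666, giving −¼ ln(0.666666) = 0.101367.
d = 0.246238 + 0.101367 = 0.347605.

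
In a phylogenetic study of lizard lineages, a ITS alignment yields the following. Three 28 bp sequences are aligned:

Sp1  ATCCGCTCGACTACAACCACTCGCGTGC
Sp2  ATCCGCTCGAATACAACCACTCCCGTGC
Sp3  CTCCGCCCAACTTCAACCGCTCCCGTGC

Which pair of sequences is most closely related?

Sp1–Sp2: 2/28 differ, p = 0.071, d = 0.075.
Sp1–Sp3: 6/28 differ, p = 0.214, d = 0.252.
Sp2–Sp3: 6/28 differ, p = 0.214, d = 0.252.
The smallest distance is between Sp1 and Sp2.

Sp1 and Sp2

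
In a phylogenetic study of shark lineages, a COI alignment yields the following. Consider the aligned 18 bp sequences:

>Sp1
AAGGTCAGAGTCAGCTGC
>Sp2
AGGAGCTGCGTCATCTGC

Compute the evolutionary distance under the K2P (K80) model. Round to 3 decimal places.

Of 18 sites, 2 differences are transitions and 4 are transversions, so P = 2/18 ≈ 0.111111 and Q = 4/18 ≈ 0.222222.
Under the Kimura two-parameter model, d = −½ ln(1 − 2P − Q) − ¼ ln(1 − 2Q).
1 − 2P − Q = 0.555556, giving −½ ln(0.555556) = 0.293893.
1 − 2Q = 0.555556, giving −¼ ln(0.555556) = 0.146946.
d = 0.293893 + 0.146946 = 0.440839.

0.441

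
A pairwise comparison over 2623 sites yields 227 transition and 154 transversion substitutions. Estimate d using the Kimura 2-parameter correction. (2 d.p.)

0.16

P = 227/2623 ≈ 0.086542 and Q = 154/2623 ≈ 0.058711.
Under the Kimura two-parameter model, d = −½ ln(1 − 2P − Q) − ¼ ln(1 − 2Q).
1 − 2P − Q = 0.768205, giving −½ ln(0.768205) = 0.131849.
1 − 2Q = 0.882578, giving −¼ ln(0.882578) = 0.031227.
d = 0.131849 + 0.031227 = 0.163076.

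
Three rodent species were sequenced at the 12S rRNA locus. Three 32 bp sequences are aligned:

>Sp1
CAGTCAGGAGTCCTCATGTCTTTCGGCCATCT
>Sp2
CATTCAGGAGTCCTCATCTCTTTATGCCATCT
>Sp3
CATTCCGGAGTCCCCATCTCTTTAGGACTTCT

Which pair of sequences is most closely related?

Sp1–Sp2: 4/32 differ, p = 0.125, d = 0.137.
Sp1–Sp3: 7/32 differ, p = 0.219, d = 0.259.
Sp2–Sp3: 5/32 differ, p = 0.156, d = 0.175.
The smallest distance is between Sp1 and Sp2.

Sp1 and Sp2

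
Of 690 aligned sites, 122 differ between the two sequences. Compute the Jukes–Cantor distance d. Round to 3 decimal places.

0.202

p = 122/690 ≈ 0.176812.
d = −(3/4) ln(1 − 4p/3) = −0.75 ln(1 − 0.235749) = −0.75 ln(0.764251)
  = −0.75 × (-0.268859) = 0.201644 substitutions/site.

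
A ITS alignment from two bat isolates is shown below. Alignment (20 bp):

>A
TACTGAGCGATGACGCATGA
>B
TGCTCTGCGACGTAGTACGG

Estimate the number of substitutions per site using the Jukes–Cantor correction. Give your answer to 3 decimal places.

The sequences differ at 9 of 20 sites (2, 5, 6, 11, 13, 14, 16, 18, 20), so p = 9/20 = 0.45.
d = −(3/4) ln(1 − 4p/3) = −0.75 ln(1 − 0.6) = −0.75 ln(0.4)
  = −0.75 × (-0.916291) = 0.687218 substitutions/site.

0.687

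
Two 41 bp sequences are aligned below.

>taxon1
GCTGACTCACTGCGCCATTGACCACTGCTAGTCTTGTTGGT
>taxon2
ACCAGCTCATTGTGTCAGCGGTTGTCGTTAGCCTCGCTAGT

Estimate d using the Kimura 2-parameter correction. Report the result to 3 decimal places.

1.523

Of 41 sites, 19 differences are transitions and 1 are transversions, so P = 19/41 ≈ 0.463415 and Q = 1/41 ≈ 0.02439.
Under the Kimura two-parameter model, d = −½ ln(1 − 2P − Q) − ¼ ln(1 − 2Q).
1 − 2P − Q = 0.04878, giving −½ ln(0.04878) = 1.510217.
1 − 2Q = 0.95122, giving −¼ ln(0.95122) = 0.012502.
d = 1.510217 + 0.012502 = 1.522719.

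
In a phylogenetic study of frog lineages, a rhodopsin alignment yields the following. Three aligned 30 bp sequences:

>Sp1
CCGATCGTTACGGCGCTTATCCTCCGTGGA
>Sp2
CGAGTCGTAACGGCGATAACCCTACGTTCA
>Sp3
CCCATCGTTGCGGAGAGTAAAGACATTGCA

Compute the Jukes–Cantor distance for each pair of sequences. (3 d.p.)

d(Sp1,Sp2) = 0.441, d(Sp1,Sp3) = 0.572, d(Sp2,Sp3) = 0.931

Sp1–Sp2: 10/30 sites differ → p ≈ 0.333333, d = −0.75 ln(1 − 0.444444) = 0.440839 ≈ 0.441.
Sp1–Sp3: 12/30 sites differ → p = 0.4, d = −0.75 ln(1 − 0.533333) = 0.571605 ≈ 0.572.
Sp2–Sp3: 16/30 sites differ → p ≈ 0.533333, d = −0.75 ln(1 − 0.711111) = 0.931285 ≈ 0.931.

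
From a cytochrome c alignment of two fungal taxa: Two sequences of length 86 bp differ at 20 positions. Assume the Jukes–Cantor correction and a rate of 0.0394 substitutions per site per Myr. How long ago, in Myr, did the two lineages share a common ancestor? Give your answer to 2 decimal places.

p = 20/86 ≈ 0.232558.
d = −(3/4) ln(1 − 4p/3) = −0.75 ln(1 − 0.310077) = −0.75 ln(0.689923)
  = −0.75 × (-0.371175) = 0.278381 substitutions/site.
Under a molecular clock d = 2μt, so t = d/(2μ) = 0.278381 / (2 × 0.0394) = 3.53 Myr.

3.53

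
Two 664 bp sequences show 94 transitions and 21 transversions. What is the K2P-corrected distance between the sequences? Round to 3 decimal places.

0.205

P = 94/664 ≈ 0.141566 and Q = 21/664 ≈ 0.031627.
Under the Kimura two-parameter model, d = −½ ln(1 − 2P − Q) − ¼ ln(1 − 2Q).
1 − 2P − Q = 0.685241, giving −½ ln(0.685241) = 0.188992.
1 − 2Q = 0.936746, giving −¼ ln(0.936746) = 0.016336.
d = 0.188992 + 0.016336 = 0.205328.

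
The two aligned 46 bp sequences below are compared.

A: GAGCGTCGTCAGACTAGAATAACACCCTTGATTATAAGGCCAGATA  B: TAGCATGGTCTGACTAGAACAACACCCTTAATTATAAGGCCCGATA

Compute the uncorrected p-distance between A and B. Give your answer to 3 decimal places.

0.152

The sequences differ at 7 of 46 positions (sites 1, 5, 7, 11, 20, 30, 42).
p = 7/46 = 0.152173… ≈ 0.152 (to 3 d.p.).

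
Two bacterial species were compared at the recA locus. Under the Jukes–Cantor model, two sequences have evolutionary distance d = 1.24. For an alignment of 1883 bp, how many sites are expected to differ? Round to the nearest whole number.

1142

Invert JC69: p = (3/4)(1 − e^(−4d/3)) = 0.75 × (1 − e^(-1.653333)) = 0.75 × (1 − 0.191411) = 0.606442.
Expected differing sites = pL ≈ 0.606442 × 1883 = 1141.930286 ≈ 1142.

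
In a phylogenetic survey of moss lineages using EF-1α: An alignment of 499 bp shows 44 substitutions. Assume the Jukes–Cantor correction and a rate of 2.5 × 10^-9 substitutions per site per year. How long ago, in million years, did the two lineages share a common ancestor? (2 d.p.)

p = 44/499 ≈ 0.088176.
d = −(3/4) ln(1 − 4p/3) = −0.75 ln(1 − 0.117568) = −0.75 ln(0.882432)
  = −0.75 × (-0.125074) = 0.093806 substitutions/site.
Under a molecular clock d = 2μt, so t = d/(2μ) = 0.093806 / (2 × 2.5 × 10^-9) = 18.76 million years.

18.76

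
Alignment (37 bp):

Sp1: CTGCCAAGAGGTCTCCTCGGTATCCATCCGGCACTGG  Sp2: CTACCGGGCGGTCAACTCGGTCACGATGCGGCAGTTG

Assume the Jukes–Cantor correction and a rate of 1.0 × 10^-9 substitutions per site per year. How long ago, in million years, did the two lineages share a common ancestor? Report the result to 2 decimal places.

The sequences differ at 12 of 37 sites, so p = 12/37 ≈ 0.324324.
d = −(3/4) ln(1 − 4p/3) = −0.75 ln(1 − 0.432432) = −0.75 ln(0.567568)
  = −0.75 × (-0.566395) = 0.424796 substitutions/site.
Under a molecular clock d = 2μt, so t = d/(2μ) = 0.424796 / (2 × 1.0 × 10^-9) = 212.40 million years.

212.40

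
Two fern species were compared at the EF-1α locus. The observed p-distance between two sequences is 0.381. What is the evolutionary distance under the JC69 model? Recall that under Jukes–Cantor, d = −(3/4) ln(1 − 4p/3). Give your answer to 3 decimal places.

d = −(3/4) ln(1 − 4p/3) = −0.75 ln(1 − 0.508) = −0.75 ln(0.492)
  = −0.75 × (-0.709277) = 0.531958 substitutions/site.

0.532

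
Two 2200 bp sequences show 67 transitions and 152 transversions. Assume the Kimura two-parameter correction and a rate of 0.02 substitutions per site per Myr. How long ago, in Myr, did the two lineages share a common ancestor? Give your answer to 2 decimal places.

2.67

P = 67/2200 ≈ 0.030455 and Q = 152/2200 ≈ 0.069091.
Under the Kimura two-parameter model, d = −½ ln(1 − 2P − Q) − ¼ ln(1 − 2Q).
1 − 2P − Q = 0.869999, giving −½ ln(0.869999) = 0.069632.
1 − 2Q = 0.861818, giving −¼ ln(0.861818) = 0.037178.
d = 0.069632 + 0.037178 = 0.106810.
Under a molecular clock d = 2μt, so t = d/(2μ) = 0.106810 / (2 × 0.02) = 2.67 Myr.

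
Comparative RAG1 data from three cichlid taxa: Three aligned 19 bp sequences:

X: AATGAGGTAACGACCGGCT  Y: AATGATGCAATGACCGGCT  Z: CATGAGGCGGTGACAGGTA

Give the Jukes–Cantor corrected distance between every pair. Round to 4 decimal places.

d(X,Y) = 0.1773, d(X,Z) = 0.6181, d(Y,Z) = 0.5068

X–Y: 3/19 sites differ → p ≈ 0.157895, d = −0.75 ln(1 − 0.210527) = 0.177292 ≈ 0.1773.
X–Z: 8/19 sites differ → p ≈ 0.421053, d = −0.75 ln(1 − 0.561404) = 0.618132 ≈ 0.6181.
Y–Z: 7/19 sites differ → p ≈ 0.368421, d = −0.75 ln(1 − 0.491228) = 0.506816 ≈ 0.5068.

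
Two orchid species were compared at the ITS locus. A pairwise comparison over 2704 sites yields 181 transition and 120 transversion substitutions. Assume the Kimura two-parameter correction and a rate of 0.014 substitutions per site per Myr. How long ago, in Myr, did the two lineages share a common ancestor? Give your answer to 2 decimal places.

4.34

P = 181/2704 ≈ 0.066938 and Q = 120/2704 ≈ 0.044379.
Under the Kimura two-parameter model, d = −½ ln(1 − 2P − Q) − ¼ ln(1 − 2Q).
1 − 2P − Q = 0.821745, giving −½ ln(0.821745) = 0.098163.
1 − 2Q = 0.911242, giving −¼ ln(0.911242) = 0.023237.
d = 0.098163 + 0.023237 = 0.121400.
Under a molecular clock d = 2μt, so t = d/(2μ) = 0.121400 / (2 × 0.014) = 4.34 Myr.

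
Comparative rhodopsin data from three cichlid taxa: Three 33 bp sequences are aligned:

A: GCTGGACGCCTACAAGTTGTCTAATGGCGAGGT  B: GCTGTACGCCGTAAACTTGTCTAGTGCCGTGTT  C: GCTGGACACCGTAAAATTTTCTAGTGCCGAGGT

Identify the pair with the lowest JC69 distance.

A–B: 9/33 differ, p = 0.273, d = 0.339.
A–C: 8/33 differ, p = 0.242, d = 0.293.
B–C: 6/33 differ, p = 0.182, d = 0.208.
The smallest distance is between B and C.

B and C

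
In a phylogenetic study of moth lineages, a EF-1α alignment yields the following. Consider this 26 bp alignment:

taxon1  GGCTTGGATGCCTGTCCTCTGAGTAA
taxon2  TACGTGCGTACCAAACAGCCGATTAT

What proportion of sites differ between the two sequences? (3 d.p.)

The sequences differ at 14 of 26 positions.
p = 14/26 = 0.538461… ≈ 0.538 (to 3 d.p.).

0.538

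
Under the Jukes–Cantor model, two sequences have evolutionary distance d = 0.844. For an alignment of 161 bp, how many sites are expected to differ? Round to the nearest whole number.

82

Invert JC69: p = (3/4)(1 − e^(−4d/3)) = 0.75 × (1 − e^(-1.125333)) = 0.75 × (1 − 0.324544) = 0.506592.
Expected differing sites = pL ≈ 0.506592 × 161 = 81.561312 ≈ 82.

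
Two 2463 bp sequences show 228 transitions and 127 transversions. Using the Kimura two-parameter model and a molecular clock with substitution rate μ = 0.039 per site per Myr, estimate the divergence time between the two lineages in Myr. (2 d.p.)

P = 228/2463 ≈ 0.09257 and Q = 127/2463 ≈ 0.051563.
Under the Kimura two-parameter model, d = −½ ln(1 − 2P − Q) − ¼ ln(1 − 2Q).
1 − 2P − Q = 0.763297, giving −½ ln(0.763297) = 0.135054.
1 − 2Q = 0.896874, giving −¼ ln(0.896874) = 0.027210.
d = 0.135054 + 0.027210 = 0.162264.
Under a molecular clock d = 2μt, so t = d/(2μ) = 0.162264 / (2 × 0.039) = 2.08 Myr.

2.08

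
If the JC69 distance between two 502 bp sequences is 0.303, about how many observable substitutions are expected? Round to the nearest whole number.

125

Invert JC69: p = (3/4)(1 − e^(−4d/3)) = 0.75 × (1 − e^(-0.404)) = 0.75 × (1 − 0.667644) = 0.249267.
Expected differing sites = pL ≈ 0.249267 × 502 = 125.132034 ≈ 125.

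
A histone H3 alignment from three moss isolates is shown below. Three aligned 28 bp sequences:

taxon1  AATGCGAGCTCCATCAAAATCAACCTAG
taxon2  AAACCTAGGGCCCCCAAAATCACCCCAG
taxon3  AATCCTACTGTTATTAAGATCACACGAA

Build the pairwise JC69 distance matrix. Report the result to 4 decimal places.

d(taxon1,taxon2) = 0.4197, d(taxon1,taxon3) = 0.7238, d(taxon2,taxon3) = 0.6355

taxon1–taxon2: 9/28 sites differ → p ≈ 0.321429, d = −0.75 ln(1 − 0.428572) = 0.419713 ≈ 0.4197.
taxon1–taxon3: 13/28 sites differ → p ≈ 0.464286, d = −0.75 ln(1 − 0.619048) = 0.723811 ≈ 0.7238.
taxon2–taxon3: 12/28 sites differ → p ≈ 0.428571, d = −0.75 ln(1 − 0.571428) = 0.635472 ≈ 0.6355.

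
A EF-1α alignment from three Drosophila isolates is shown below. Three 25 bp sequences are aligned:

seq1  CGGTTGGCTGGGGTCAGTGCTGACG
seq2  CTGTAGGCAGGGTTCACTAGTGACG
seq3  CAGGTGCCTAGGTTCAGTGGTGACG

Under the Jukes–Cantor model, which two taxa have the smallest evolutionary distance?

seq1–seq2: 7/25 differ, p = 0.280, d = 0.351.
seq1–seq3: 6/25 differ, p = 0.240, d = 0.289.
seq2–seq3: 8/25 differ, p = 0.320, d = 0.417.
The smallest distance is between seq1 and seq3.

seq1 and seq3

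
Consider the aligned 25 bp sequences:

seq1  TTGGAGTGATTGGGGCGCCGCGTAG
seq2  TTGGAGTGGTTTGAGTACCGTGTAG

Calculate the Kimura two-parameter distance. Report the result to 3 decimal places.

0.311

Of 25 sites, 5 differences are transitions and 1 are transversions, so P = 5/25 = 0.2 and Q = 1/25 = 0.04.
Under the Kimura two-parameter model, d = −½ ln(1 − 2P − Q) − ¼ ln(1 − 2Q).
1 − 2P − Q = 0.56, giving −½ ln(0.56) = 0.289909.
1 − 2Q = 0.92, giving −¼ ln(0.92) = 0.020845.
d = 0.289909 + 0.020845 = 0.310754.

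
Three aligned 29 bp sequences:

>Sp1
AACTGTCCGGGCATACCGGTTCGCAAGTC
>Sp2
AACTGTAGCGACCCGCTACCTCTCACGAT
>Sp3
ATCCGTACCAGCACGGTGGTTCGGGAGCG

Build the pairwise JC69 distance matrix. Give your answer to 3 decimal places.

d(Sp1,Sp2) = 0.878, d(Sp1,Sp3) = 0.683, d(Sp2,Sp3) = 0.998

Sp1–Sp2: 15/29 sites differ → p ≈ 0.517241, d = −0.75 ln(1 − 0.689655) = 0.877553 ≈ 0.878.
Sp1–Sp3: 13/29 sites differ → p ≈ 0.448276, d = −0.75 ln(1 − 0.597701) = 0.682920 ≈ 0.683.
Sp2–Sp3: 16/29 sites differ → p ≈ 0.551724, d = −0.75 ln(1 − 0.735632) = 0.997810 ≈ 0.998.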